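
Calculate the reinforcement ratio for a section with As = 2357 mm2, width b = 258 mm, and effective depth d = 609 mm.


rho = As / (b * d)
= 2357 / (258 * 609)
= 0.015

0.015


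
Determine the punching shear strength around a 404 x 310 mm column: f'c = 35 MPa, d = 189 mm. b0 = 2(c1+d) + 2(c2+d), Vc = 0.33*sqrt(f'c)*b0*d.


b0 = 2*(404 + 189) + 2*(310 + 189) = 2184 mm
Vc = 0.33 * sqrt(35) * 2184 * 189 / 1000
= 805.87 kN

805.87


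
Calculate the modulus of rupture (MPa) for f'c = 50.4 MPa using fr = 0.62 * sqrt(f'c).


fr = 0.62 * sqrt(50.4)
= 4.402 MPa

4.402


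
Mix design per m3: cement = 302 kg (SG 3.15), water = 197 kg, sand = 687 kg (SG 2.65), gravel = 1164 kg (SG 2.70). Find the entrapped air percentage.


Vol cement = 302 / (3.15 * 1000) = 0.095873 m3
Vol water = 197 / 1000 = 0.197 m3
Vol sand = 687 / (2.65 * 1000) = 0.259245 m3
Vol gravel = 1164 / (2.70 * 1000) = 0.431111 m3
Total solid + water volume = 0.983229 m3
Air = (1 - 0.983229) * 100 = 1.68%

1.68


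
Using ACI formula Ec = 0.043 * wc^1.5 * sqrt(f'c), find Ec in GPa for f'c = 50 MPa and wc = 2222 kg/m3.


Ec = 0.043 * 2222^1.5 * sqrt(50) / 1000
= 31.85 GPa

31.85


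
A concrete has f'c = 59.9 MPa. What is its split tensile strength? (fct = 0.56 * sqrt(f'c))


fct = 0.56 * sqrt(59.9)
= 0.56 * 7.74
= 4.334 MPa

4.334


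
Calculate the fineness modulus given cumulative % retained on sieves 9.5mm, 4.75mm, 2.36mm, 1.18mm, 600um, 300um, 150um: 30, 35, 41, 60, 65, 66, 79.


FM = sum(cumulative % retained) / 100
= 376 / 100
= 3.76

3.76


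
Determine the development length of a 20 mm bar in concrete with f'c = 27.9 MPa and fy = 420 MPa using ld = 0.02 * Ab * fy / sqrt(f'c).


Ab = pi * 20^2 / 4 = 314.159 mm2
ld = 0.02 * 314.159 * 420 / sqrt(27.9)
= 499.6 mm

499.6


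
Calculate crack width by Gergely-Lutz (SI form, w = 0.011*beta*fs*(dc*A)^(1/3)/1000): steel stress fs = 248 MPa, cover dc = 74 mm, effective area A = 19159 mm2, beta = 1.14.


w = 0.011 * beta * fs * (dc * A)^(1/3) / 1000
= 0.011 * 1.14 * 248 * (74 * 19159)^(1/3) / 1000
= 0.349 mm

0.349


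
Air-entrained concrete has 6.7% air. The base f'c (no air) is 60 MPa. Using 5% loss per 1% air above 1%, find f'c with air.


Strength loss = (6.7 - 1) * 5 = 28.5%
f'c = 60 * (1 - 28.5/100)
= 42.9 MPa

42.9


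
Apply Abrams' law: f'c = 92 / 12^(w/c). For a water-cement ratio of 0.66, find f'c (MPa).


f'c = 92 / 12^0.66
= 92 / 5.155
= 17.85 MPa

17.85


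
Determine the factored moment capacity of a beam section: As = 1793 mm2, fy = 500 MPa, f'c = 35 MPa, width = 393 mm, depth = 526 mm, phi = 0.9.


a = As * fy / (0.85 * f'c * b)
= 1793 * 500 / (0.85 * 35 * 393)
= 76.678 mm
Mn = As * fy * (d - a/2) / 10^6
= 437.1881 kN-m
phi*Mn = 0.9 * 437.1881 = 393.47 kN-m

393.47


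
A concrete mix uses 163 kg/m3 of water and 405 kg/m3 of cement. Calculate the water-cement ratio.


w/c = water / cement
w/c = 163 / 405 = 0.402

0.402


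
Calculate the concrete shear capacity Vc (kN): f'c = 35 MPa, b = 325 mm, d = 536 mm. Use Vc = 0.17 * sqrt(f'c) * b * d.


Vc = 0.17 * sqrt(35) * 325 * 536 / 1000
= 175.2 kN

175.2


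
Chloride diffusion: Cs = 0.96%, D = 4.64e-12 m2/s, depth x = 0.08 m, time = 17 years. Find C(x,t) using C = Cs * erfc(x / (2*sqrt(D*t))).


t_seconds = 17 * 365.25 * 24 * 3600 = 536479200.0 s
arg = 0.08 / (2 * sqrt(4.64e-12 * 536479200.0))
= 0.8017
erfc(0.8017) = 0.2569
C = 0.96 * 0.2569 = 0.2466%

0.2466


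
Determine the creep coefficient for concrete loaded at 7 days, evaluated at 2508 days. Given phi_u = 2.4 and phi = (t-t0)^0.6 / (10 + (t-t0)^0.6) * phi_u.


dt = 2508 - 7 = 2501
phi = 2501^0.6 / (10 + 2501^0.6) * 2.4
= 2.199

2.199


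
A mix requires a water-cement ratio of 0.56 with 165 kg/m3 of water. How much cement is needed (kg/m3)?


Cement = water / (w/c)
= 165 / 0.56
= 294.6 kg/m3

294.6


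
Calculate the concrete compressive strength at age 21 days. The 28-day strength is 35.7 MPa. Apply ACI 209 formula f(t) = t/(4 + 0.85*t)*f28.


f(21) = 21 / (4 + 0.85 * 21) * 35.7
= 21 / 21.85 * 35.7
= 34.31 MPa

34.31


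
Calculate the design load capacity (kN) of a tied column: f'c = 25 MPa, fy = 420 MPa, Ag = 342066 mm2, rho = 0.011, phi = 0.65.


Ast = rho * Ag = 0.011 * 342066 = 3762.726 mm2
phi*Pn = 0.65 * 0.80 * (0.85 * 25 * (342066 - 3762.726) + 420 * 3762.726) / 1000
= 4560.03 kN

4560.03


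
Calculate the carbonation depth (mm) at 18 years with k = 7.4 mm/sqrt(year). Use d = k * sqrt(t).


depth = k * sqrt(t)
= 7.4 * sqrt(18)
= 31.4 mm

31.4


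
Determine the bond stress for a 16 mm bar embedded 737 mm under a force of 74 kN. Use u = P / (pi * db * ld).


u = P / (pi * db * ld)
= 74 * 1000 / (pi * 16 * 737)
= 1.998 MPa

1.998


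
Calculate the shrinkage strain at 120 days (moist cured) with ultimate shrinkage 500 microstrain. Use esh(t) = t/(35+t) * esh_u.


esh(120) = 120 / (35 + 120) * 500
= 120 / 155 * 500
= 387.1 microstrain

387.1


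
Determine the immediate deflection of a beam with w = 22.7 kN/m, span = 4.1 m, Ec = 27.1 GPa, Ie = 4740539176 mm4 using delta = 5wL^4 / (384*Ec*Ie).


Convert: L = 4.1 m = 4100 mm, Ec = 27.1 GPa = 27100 MPa
delta = 5 * 22.7 * 4100^4 / (384 * 27100 * 4740539176)
= 0.65 mm

0.65


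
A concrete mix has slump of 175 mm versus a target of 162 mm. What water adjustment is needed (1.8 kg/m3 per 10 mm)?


Difference = 162 - 175 = -13 mm
Water adjustment = -13 * 1.8 / 10 = -2.3 kg/m3

-2.3


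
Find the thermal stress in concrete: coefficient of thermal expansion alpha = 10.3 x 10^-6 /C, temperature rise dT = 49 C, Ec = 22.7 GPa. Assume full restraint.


sigma = alpha * dT * Ec
= 10.3e-6 * 49 * 22.7 * 1000
= 11.457 MPa

11.457


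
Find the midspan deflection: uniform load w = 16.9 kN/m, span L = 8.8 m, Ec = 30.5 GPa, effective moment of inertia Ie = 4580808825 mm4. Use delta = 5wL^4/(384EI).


Convert: L = 8.8 m = 8800 mm, Ec = 30.5 GPa = 30500 MPa
delta = 5 * 16.9 * 8800^4 / (384 * 30500 * 4580808825)
= 9.45 mm

9.45


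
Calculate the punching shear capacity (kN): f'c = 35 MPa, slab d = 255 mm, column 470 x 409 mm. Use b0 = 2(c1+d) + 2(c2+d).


b0 = 2*(470 + 255) + 2*(409 + 255) = 2778 mm
Vc = 0.33 * sqrt(35) * 2778 * 255 / 1000
= 1382.99 kN

1382.99


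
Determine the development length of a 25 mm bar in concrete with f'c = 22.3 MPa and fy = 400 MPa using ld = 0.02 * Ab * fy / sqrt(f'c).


Ab = pi * 25^2 / 4 = 490.874 mm2
ld = 0.02 * 490.874 * 400 / sqrt(22.3)
= 831.6 mm

831.6


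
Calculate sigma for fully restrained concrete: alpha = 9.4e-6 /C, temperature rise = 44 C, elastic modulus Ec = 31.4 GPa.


sigma = alpha * dT * Ec
= 9.4e-6 * 44 * 31.4 * 1000
= 12.987 MPa

12.987


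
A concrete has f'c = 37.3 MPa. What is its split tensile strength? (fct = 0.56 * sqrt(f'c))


fct = 0.56 * sqrt(37.3)
= 0.56 * 6.107
= 3.42 MPa

3.42


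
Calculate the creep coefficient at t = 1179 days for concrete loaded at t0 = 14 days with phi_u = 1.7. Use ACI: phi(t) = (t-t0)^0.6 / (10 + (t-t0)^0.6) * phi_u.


dt = 1179 - 14 = 1165
phi = 1165^0.6 / (10 + 1165^0.6) * 1.7
= 1.485

1.485


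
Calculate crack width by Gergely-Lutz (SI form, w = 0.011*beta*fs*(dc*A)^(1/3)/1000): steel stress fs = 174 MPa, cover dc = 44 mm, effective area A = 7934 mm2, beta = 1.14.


w = 0.011 * beta * fs * (dc * A)^(1/3) / 1000
= 0.011 * 1.14 * 174 * (44 * 7934)^(1/3) / 1000
= 0.154 mm

0.154


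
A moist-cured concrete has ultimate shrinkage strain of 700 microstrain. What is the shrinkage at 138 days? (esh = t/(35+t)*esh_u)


esh(138) = 138 / (35 + 138) * 700
= 138 / 173 * 700
= 558.4 microstrain

558.4


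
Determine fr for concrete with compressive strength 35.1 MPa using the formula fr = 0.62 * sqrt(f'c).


fr = 0.62 * sqrt(35.1)
= 3.673 MPa

3.673


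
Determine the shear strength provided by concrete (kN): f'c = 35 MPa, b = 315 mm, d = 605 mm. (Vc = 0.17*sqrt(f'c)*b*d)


Vc = 0.17 * sqrt(35) * 315 * 605 / 1000
= 191.67 kN

191.67


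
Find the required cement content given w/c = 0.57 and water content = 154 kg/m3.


Cement = water / (w/c)
= 154 / 0.57
= 270.2 kg/m3

270.2


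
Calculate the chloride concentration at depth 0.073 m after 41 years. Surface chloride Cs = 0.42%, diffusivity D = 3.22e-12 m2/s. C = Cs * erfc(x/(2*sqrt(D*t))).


t_seconds = 41 * 365.25 * 24 * 3600 = 1293861600.0 s
arg = 0.073 / (2 * sqrt(3.22e-12 * 1293861600.0))
= 0.5655
erfc(0.5655) = 0.4239
C = 0.42 * 0.4239 = 0.178%

0.178


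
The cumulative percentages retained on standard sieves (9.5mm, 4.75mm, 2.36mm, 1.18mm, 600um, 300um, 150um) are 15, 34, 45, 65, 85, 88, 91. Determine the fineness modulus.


FM = sum(cumulative % retained) / 100
= 423 / 100
= 4.23

4.23


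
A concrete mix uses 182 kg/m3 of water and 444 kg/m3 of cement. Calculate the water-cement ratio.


w/c = water / cement
w/c = 182 / 444 = 0.41

0.41


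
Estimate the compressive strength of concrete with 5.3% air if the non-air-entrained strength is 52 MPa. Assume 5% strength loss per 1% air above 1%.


Strength loss = (5.3 - 1) * 5 = 21.5%
f'c = 52 * (1 - 21.5/100)
= 40.82 MPa

40.82


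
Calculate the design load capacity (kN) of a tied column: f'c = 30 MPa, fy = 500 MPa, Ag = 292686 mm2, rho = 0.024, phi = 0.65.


Ast = rho * Ag = 0.024 * 292686 = 7024.464 mm2
phi*Pn = 0.65 * 0.80 * (0.85 * 30 * (292686 - 7024.464) + 500 * 7024.464) / 1000
= 5614.23 kN

5614.23


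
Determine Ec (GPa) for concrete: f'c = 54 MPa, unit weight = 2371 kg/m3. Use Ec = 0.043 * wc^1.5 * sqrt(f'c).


Ec = 0.043 * 2371^1.5 * sqrt(54) / 1000
= 36.48 GPa

36.48


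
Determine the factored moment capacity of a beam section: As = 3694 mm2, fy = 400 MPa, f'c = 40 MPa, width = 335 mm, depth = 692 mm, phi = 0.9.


a = As * fy / (0.85 * f'c * b)
= 3694 * 400 / (0.85 * 40 * 335)
= 129.7278 mm
Mn = As * fy * (d - a/2) / 10^6
= 926.6563 kN-m
phi*Mn = 0.9 * 926.6563 = 833.99 kN-m

833.99


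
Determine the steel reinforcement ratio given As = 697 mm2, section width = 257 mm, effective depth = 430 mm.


rho = As / (b * d)
= 697 / (257 * 430)
= 0.0063

0.0063


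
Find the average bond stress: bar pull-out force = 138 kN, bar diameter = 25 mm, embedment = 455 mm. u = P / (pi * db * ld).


u = P / (pi * db * ld)
= 138 * 1000 / (pi * 25 * 455)
= 3.862 MPa

3.862


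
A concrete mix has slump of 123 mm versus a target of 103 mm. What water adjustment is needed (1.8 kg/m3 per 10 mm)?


Difference = 103 - 123 = -20 mm
Water adjustment = -20 * 1.8 / 10 = -3.6 kg/m3

-3.6


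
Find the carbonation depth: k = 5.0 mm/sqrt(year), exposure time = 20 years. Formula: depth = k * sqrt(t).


depth = k * sqrt(t)
= 5.0 * sqrt(20)
= 22.36 mm

22.36


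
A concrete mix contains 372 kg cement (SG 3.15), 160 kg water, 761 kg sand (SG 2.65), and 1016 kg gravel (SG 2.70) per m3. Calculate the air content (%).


Vol cement = 372 / (3.15 * 1000) = 0.118095 m3
Vol water = 160 / 1000 = 0.16 m3
Vol sand = 761 / (2.65 * 1000) = 0.28717 m3
Vol gravel = 1016 / (2.70 * 1000) = 0.376296 m3
Total solid + water volume = 0.941561 m3
Air = (1 - 0.941561) * 100 = 5.84%

5.84


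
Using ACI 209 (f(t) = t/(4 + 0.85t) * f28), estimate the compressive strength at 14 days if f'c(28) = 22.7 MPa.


f(14) = 14 / (4 + 0.85 * 14) * 22.7
= 14 / 15.9 * 22.7
= 19.99 MPa

19.99


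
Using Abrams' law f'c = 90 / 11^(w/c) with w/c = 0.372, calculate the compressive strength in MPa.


f'c = 90 / 11^0.372
= 90 / 2.44
= 36.88 MPa

36.88


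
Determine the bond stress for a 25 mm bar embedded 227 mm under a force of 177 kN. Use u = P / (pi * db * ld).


u = P / (pi * db * ld)
= 177 * 1000 / (pi * 25 * 227)
= 9.928 MPa

9.928


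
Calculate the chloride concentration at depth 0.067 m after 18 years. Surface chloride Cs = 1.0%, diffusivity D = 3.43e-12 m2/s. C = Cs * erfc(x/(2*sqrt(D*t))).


t_seconds = 18 * 365.25 * 24 * 3600 = 568036800.0 s
arg = 0.067 / (2 * sqrt(3.43e-12 * 568036800.0))
= 0.7589
erfc(0.7589) = 0.2831
C = 1.0 * 0.2831 = 0.2831%

0.2831


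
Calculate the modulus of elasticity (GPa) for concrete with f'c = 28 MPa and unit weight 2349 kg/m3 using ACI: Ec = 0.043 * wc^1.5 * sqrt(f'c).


Ec = 0.043 * 2349^1.5 * sqrt(28) / 1000
= 25.9 GPa

25.9


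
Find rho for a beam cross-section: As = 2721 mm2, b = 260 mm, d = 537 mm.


rho = As / (b * d)
= 2721 / (260 * 537)
= 0.0195

0.0195


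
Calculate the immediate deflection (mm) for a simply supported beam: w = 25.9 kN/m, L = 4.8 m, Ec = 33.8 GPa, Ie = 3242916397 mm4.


Convert: L = 4.8 m = 4800 mm, Ec = 33.8 GPa = 33800 MPa
delta = 5 * 25.9 * 4800^4 / (384 * 33800 * 3242916397)
= 1.63 mm

1.63


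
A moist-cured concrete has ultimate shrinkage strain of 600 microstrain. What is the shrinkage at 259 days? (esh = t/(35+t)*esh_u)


esh(259) = 259 / (35 + 259) * 600
= 259 / 294 * 600
= 528.6 microstrain

528.6


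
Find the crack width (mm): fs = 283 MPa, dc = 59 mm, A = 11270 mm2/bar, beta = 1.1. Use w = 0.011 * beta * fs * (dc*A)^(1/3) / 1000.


w = 0.011 * beta * fs * (dc * A)^(1/3) / 1000
= 0.011 * 1.1 * 283 * (59 * 11270)^(1/3) / 1000
= 0.299 mm

0.299


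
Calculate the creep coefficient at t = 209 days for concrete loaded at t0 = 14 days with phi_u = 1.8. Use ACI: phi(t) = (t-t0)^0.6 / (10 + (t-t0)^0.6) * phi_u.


dt = 209 - 14 = 195
phi = 195^0.6 / (10 + 195^0.6) * 1.8
= 1.265

1.265


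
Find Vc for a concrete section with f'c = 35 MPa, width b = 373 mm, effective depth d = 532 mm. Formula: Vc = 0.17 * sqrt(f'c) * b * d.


Vc = 0.17 * sqrt(35) * 373 * 532 / 1000
= 199.57 kN

199.57


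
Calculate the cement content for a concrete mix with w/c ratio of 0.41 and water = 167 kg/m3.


Cement = water / (w/c)
= 167 / 0.41
= 407.3 kg/m3

407.3


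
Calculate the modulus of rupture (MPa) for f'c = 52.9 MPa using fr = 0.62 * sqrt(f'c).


fr = 0.62 * sqrt(52.9)
= 4.509 MPa

4.509


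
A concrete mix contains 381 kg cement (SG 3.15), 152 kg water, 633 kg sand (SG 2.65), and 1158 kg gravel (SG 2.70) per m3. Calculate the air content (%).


Vol cement = 381 / (3.15 * 1000) = 0.120952 m3
Vol water = 152 / 1000 = 0.152 m3
Vol sand = 633 / (2.65 * 1000) = 0.238868 m3
Vol gravel = 1158 / (2.70 * 1000) = 0.428889 m3
Total solid + water volume = 0.940709 m3
Air = (1 - 0.940709) * 100 = 5.93%

5.93


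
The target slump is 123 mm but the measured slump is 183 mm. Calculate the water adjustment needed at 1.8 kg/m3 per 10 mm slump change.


Difference = 123 - 183 = -60 mm
Water adjustment = -60 * 1.8 / 10 = -10.8 kg/m3

-10.8


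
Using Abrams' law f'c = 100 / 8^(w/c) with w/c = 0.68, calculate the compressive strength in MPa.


f'c = 100 / 8^0.68
= 100 / 4.112
= 24.32 MPa

24.32


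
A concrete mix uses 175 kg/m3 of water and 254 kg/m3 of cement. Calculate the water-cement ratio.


w/c = water / cement
w/c = 175 / 254 = 0.689

0.689


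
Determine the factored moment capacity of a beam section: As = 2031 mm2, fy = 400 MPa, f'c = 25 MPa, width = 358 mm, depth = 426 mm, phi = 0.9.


a = As * fy / (0.85 * f'c * b)
= 2031 * 400 / (0.85 * 25 * 358)
= 106.7894 mm
Mn = As * fy * (d - a/2) / 10^6
= 302.7046 kN-m
phi*Mn = 0.9 * 302.7046 = 272.43 kN-m

272.43


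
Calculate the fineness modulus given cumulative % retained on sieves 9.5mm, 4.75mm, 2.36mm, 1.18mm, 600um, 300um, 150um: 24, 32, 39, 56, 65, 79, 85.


FM = sum(cumulative % retained) / 100
= 380 / 100
= 3.8

3.8


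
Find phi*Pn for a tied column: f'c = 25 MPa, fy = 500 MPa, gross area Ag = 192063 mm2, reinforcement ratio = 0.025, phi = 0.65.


Ast = rho * Ag = 0.025 * 192063 = 4801.575 mm2
phi*Pn = 0.65 * 0.80 * (0.85 * 25 * (192063 - 4801.575) + 500 * 4801.575) / 1000
= 3317.65 kN

3317.65


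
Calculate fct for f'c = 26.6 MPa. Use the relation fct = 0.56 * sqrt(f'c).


fct = 0.56 * sqrt(26.6)
= 0.56 * 5.158
= 2.888 MPa

2.888


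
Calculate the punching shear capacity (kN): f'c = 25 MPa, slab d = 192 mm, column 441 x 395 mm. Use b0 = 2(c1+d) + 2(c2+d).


b0 = 2*(441 + 192) + 2*(395 + 192) = 2440 mm
Vc = 0.33 * sqrt(25) * 2440 * 192 / 1000
= 772.99 kN

772.99


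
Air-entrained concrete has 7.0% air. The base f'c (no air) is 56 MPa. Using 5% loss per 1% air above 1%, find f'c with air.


Strength loss = (7.0 - 1) * 5 = 30.0%
f'c = 56 * (1 - 30.0/100)
= 39.2 MPa

39.2


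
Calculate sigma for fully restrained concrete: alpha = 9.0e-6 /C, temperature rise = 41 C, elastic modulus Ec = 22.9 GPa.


sigma = alpha * dT * Ec
= 9.0e-6 * 41 * 22.9 * 1000
= 8.45 MPa

8.45


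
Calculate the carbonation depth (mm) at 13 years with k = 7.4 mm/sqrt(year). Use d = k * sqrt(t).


depth = k * sqrt(t)
= 7.4 * sqrt(13)
= 26.68 mm

26.68


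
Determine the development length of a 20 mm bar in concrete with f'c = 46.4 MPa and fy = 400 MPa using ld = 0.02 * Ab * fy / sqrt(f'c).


Ab = pi * 20^2 / 4 = 314.159 mm2
ld = 0.02 * 314.159 * 400 / sqrt(46.4)
= 369.0 mm

369.0


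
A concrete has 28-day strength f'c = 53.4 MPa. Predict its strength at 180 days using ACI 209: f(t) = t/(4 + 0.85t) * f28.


f(180) = 180 / (4 + 0.85 * 180) * 53.4
= 180 / 157.0 * 53.4
= 61.22 MPa

61.22


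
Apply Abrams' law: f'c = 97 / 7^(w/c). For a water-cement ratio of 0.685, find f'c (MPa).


f'c = 97 / 7^0.685
= 97 / 3.792
= 25.58 MPa

25.58


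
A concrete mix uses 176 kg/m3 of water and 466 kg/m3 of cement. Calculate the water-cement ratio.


w/c = water / cement
w/c = 176 / 466 = 0.378

0.378


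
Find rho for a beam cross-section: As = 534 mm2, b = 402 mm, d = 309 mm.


rho = As / (b * d)
= 534 / (402 * 309)
= 0.0043

0.0043


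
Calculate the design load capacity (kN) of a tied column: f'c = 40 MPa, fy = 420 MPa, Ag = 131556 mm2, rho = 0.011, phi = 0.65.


Ast = rho * Ag = 0.011 * 131556 = 1447.116 mm2
phi*Pn = 0.65 * 0.80 * (0.85 * 40 * (131556 - 1447.116) + 420 * 1447.116) / 1000
= 2616.38 kN

2616.38


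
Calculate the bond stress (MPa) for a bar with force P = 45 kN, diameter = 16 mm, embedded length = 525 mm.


u = P / (pi * db * ld)
= 45 * 1000 / (pi * 16 * 525)
= 1.705 MPa

1.705


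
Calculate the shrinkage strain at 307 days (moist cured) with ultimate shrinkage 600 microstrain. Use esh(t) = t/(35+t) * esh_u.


esh(307) = 307 / (35 + 307) * 600
= 307 / 342 * 600
= 538.6 microstrain

538.6


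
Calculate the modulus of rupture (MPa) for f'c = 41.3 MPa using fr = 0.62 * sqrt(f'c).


fr = 0.62 * sqrt(41.3)
= 3.984 MPa

3.984


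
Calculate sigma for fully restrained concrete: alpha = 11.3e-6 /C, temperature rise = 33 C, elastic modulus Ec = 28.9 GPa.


sigma = alpha * dT * Ec
= 11.3e-6 * 33 * 28.9 * 1000
= 10.777 MPa

10.777


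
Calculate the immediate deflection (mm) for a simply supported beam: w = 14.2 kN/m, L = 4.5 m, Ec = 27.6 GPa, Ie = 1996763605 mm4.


Convert: L = 4.5 m = 4500 mm, Ec = 27.6 GPa = 27600 MPa
delta = 5 * 14.2 * 4500^4 / (384 * 27600 * 1996763605)
= 1.38 mm

1.38


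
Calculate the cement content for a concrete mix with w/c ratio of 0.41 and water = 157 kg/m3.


Cement = water / (w/c)
= 157 / 0.41
= 382.9 kg/m3

382.9


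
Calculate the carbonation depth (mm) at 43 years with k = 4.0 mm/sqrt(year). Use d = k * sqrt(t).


depth = k * sqrt(t)
= 4.0 * sqrt(43)
= 26.23 mm

26.23


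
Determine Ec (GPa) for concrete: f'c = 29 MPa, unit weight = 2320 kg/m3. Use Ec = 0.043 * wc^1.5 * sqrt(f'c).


Ec = 0.043 * 2320^1.5 * sqrt(29) / 1000
= 25.88 GPa

25.88


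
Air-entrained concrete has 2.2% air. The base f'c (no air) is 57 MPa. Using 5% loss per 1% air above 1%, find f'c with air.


Strength loss = (2.2 - 1) * 5 = 6.0%
f'c = 57 * (1 - 6.0/100)
= 53.58 MPa

53.58


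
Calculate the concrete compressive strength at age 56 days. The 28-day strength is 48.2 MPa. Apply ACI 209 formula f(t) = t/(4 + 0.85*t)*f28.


f(56) = 56 / (4 + 0.85 * 56) * 48.2
= 56 / 51.6 * 48.2
= 52.31 MPa

52.31


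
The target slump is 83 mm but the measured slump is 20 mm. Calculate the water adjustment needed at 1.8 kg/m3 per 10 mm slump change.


Difference = 83 - 20 = 63 mm
Water adjustment = 63 * 1.8 / 10 = 11.3 kg/m3

11.3


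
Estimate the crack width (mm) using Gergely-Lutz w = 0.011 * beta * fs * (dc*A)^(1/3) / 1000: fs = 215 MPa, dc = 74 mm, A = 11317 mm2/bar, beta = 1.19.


w = 0.011 * beta * fs * (dc * A)^(1/3) / 1000
= 0.011 * 1.19 * 215 * (74 * 11317)^(1/3) / 1000
= 0.265 mm

0.265


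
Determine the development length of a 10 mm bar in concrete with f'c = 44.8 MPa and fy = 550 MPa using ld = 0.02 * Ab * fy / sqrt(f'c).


Ab = pi * 10^2 / 4 = 78.54 mm2
ld = 0.02 * 78.54 * 550 / sqrt(44.8)
= 129.1 mm

129.1


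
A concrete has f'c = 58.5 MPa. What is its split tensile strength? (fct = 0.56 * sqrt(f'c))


fct = 0.56 * sqrt(58.5)
= 0.56 * 7.649
= 4.283 MPa

4.283


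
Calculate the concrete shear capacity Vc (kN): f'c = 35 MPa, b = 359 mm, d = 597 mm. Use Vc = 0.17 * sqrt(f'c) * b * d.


Vc = 0.17 * sqrt(35) * 359 * 597 / 1000
= 215.55 kN

215.55


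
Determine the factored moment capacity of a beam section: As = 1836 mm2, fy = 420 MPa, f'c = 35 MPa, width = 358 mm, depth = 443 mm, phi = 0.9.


a = As * fy / (0.85 * f'c * b)
= 1836 * 420 / (0.85 * 35 * 358)
= 72.4022 mm
Mn = As * fy * (d - a/2) / 10^6
= 313.6908 kN-m
phi*Mn = 0.9 * 313.6908 = 282.32 kN-m

282.32


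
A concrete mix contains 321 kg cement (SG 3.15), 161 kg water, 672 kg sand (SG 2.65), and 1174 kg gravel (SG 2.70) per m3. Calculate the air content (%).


Vol cement = 321 / (3.15 * 1000) = 0.101905 m3
Vol water = 161 / 1000 = 0.161 m3
Vol sand = 672 / (2.65 * 1000) = 0.253585 m3
Vol gravel = 1174 / (2.70 * 1000) = 0.434815 m3
Total solid + water volume = 0.951304 m3
Air = (1 - 0.951304) * 100 = 4.87%

4.87


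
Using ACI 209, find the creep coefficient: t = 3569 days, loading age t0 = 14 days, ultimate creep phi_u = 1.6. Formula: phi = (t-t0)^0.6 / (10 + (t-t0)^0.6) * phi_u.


dt = 3569 - 14 = 3555
phi = 3555^0.6 / (10 + 3555^0.6) * 1.6
= 1.49

1.49


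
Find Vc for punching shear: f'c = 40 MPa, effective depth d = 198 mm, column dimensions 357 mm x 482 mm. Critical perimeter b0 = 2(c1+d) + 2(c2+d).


b0 = 2*(357 + 198) + 2*(482 + 198) = 2470 mm
Vc = 0.33 * sqrt(40) * 2470 * 198 / 1000
= 1020.72 kN

1020.72


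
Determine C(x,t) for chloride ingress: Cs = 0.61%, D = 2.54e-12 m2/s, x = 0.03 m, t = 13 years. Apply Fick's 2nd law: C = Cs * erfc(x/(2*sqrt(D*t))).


t_seconds = 13 * 365.25 * 24 * 3600 = 410248800.0 s
arg = 0.03 / (2 * sqrt(2.54e-12 * 410248800.0))
= 0.4647
erfc(0.4647) = 0.5111
C = 0.61 * 0.5111 = 0.3118%

0.3118


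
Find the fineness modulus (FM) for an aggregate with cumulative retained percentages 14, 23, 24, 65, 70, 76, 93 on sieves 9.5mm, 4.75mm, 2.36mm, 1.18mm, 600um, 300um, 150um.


FM = sum(cumulative % retained) / 100
= 365 / 100
= 3.65

3.65


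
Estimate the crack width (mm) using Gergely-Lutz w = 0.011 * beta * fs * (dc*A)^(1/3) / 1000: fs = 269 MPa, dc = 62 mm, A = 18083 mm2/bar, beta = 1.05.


w = 0.011 * beta * fs * (dc * A)^(1/3) / 1000
= 0.011 * 1.05 * 269 * (62 * 18083)^(1/3) / 1000
= 0.323 mm

0.323


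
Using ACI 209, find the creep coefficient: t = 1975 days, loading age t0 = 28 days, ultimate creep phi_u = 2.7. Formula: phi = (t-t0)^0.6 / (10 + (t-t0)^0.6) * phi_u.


dt = 1975 - 28 = 1947
phi = 1947^0.6 / (10 + 1947^0.6) * 2.7
= 2.441

2.441


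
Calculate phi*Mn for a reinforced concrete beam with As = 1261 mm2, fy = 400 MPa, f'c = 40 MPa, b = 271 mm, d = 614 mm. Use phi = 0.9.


a = As * fy / (0.85 * f'c * b)
= 1261 * 400 / (0.85 * 40 * 271)
= 54.7428 mm
Mn = As * fy * (d - a/2) / 10^6
= 295.8955 kN-m
phi*Mn = 0.9 * 295.8955 = 266.31 kN-m

266.31


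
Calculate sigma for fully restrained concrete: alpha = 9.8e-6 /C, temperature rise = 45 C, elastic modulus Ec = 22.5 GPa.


sigma = alpha * dT * Ec
= 9.8e-6 * 45 * 22.5 * 1000
= 9.923 MPa

9.923


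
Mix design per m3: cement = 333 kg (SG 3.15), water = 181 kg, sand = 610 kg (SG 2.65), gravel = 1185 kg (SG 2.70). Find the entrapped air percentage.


Vol cement = 333 / (3.15 * 1000) = 0.105714 m3
Vol water = 181 / 1000 = 0.181 m3
Vol sand = 610 / (2.65 * 1000) = 0.230189 m3
Vol gravel = 1185 / (2.70 * 1000) = 0.438889 m3
Total solid + water volume = 0.955792 m3
Air = (1 - 0.955792) * 100 = 4.42%

4.42


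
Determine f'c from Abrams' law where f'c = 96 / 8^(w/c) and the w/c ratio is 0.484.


f'c = 96 / 8^0.484
= 96 / 2.736
= 35.09 MPa

35.09


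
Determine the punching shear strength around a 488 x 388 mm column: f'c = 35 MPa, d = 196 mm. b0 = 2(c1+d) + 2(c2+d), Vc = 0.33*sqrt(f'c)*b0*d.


b0 = 2*(488 + 196) + 2*(388 + 196) = 2536 mm
Vc = 0.33 * sqrt(35) * 2536 * 196 / 1000
= 970.41 kN

970.41


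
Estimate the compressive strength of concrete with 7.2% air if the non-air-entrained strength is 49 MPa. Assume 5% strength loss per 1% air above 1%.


Strength loss = (7.2 - 1) * 5 = 31.0%
f'c = 49 * (1 - 31.0/100)
= 33.81 MPa

33.81


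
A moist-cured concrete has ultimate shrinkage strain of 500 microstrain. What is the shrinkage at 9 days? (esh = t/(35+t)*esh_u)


esh(9) = 9 / (35 + 9) * 500
= 9 / 44 * 500
= 102.3 microstrain

102.3


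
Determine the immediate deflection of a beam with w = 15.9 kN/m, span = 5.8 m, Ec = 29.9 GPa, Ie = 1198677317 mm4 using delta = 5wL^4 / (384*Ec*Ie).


Convert: L = 5.8 m = 5800 mm, Ec = 29.9 GPa = 29900 MPa
delta = 5 * 15.9 * 5800^4 / (384 * 29900 * 1198677317)
= 6.54 mm

6.54


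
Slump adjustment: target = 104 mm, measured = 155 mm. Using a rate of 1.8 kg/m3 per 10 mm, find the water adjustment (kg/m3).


Difference = 104 - 155 = -51 mm
Water adjustment = -51 * 1.8 / 10 = -9.2 kg/m3

-9.2


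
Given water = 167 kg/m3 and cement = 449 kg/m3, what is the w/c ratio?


w/c = water / cement
w/c = 167 / 449 = 0.372

0.372


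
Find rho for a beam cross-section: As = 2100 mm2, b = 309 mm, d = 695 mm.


rho = As / (b * d)
= 2100 / (309 * 695)
= 0.0098

0.0098


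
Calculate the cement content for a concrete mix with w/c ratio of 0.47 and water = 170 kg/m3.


Cement = water / (w/c)
= 170 / 0.47
= 361.7 kg/m3

361.7


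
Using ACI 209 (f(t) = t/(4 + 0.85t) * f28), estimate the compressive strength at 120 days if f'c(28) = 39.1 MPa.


f(120) = 120 / (4 + 0.85 * 120) * 39.1
= 120 / 106.0 * 39.1
= 44.26 MPa

44.26


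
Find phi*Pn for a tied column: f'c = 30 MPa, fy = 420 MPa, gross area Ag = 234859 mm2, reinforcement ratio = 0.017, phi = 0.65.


Ast = rho * Ag = 0.017 * 234859 = 3992.603 mm2
phi*Pn = 0.65 * 0.80 * (0.85 * 30 * (234859 - 3992.603) + 420 * 3992.603) / 1000
= 3933.27 kN

3933.27


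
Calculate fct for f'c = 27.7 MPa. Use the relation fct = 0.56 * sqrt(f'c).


fct = 0.56 * sqrt(27.7)
= 0.56 * 5.263
= 2.947 MPa

2.947


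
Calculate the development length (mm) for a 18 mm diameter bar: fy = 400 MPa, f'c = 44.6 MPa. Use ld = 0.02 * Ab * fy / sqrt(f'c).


Ab = pi * 18^2 / 4 = 254.469 mm2
ld = 0.02 * 254.469 * 400 / sqrt(44.6)
= 304.8 mm

304.8


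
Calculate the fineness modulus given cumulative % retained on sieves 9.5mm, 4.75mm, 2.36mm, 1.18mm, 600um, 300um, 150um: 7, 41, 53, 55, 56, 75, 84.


FM = sum(cumulative % retained) / 100
= 371 / 100
= 3.71

3.71


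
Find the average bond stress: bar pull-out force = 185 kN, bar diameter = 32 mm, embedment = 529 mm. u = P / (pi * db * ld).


u = P / (pi * db * ld)
= 185 * 1000 / (pi * 32 * 529)
= 3.479 MPa

3.479


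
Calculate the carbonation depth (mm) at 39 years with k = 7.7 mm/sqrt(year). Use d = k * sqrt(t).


depth = k * sqrt(t)
= 7.7 * sqrt(39)
= 48.09 mm

48.09


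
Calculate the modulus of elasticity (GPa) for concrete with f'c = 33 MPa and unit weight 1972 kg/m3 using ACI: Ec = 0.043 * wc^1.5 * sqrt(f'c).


Ec = 0.043 * 1972^1.5 * sqrt(33) / 1000
= 21.63 GPa

21.63


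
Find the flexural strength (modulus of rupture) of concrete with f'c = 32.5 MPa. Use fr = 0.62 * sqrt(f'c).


fr = 0.62 * sqrt(32.5)
= 3.535 MPa

3.535


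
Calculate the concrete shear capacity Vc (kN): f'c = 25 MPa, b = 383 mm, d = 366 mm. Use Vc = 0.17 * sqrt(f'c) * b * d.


Vc = 0.17 * sqrt(25) * 383 * 366 / 1000
= 119.15 kN

119.15


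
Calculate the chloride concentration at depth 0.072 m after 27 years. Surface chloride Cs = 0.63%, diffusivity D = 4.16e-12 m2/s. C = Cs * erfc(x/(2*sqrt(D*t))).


t_seconds = 27 * 365.25 * 24 * 3600 = 852055200.0 s
arg = 0.072 / (2 * sqrt(4.16e-12 * 852055200.0))
= 0.6047
erfc(0.6047) = 0.3925
C = 0.63 * 0.3925 = 0.2473%

0.2473


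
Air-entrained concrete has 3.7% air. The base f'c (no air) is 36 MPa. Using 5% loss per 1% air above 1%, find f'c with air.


Strength loss = (3.7 - 1) * 5 = 13.5%
f'c = 36 * (1 - 13.5/100)
= 31.14 MPa

31.14


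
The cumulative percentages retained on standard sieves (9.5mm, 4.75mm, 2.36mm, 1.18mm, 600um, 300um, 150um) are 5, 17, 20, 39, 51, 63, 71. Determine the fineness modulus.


FM = sum(cumulative % retained) / 100
= 266 / 100
= 2.66

2.66


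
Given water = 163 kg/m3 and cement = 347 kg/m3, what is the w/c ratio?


w/c = water / cement
w/c = 163 / 347 = 0.47

0.47


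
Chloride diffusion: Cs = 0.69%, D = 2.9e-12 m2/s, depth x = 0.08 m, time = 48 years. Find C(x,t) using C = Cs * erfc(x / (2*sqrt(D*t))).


t_seconds = 48 * 365.25 * 24 * 3600 = 1514764800.0 s
arg = 0.08 / (2 * sqrt(2.9e-12 * 1514764800.0))
= 0.6035
erfc(0.6035) = 0.3934
C = 0.69 * 0.3934 = 0.2714%

0.2714


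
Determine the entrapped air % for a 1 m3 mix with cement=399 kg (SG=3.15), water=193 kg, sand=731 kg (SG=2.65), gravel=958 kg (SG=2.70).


Vol cement = 399 / (3.15 * 1000) = 0.126667 m3
Vol water = 193 / 1000 = 0.193 m3
Vol sand = 731 / (2.65 * 1000) = 0.275849 m3
Vol gravel = 958 / (2.70 * 1000) = 0.354815 m3
Total solid + water volume = 0.950331 m3
Air = (1 - 0.950331) * 100 = 4.97%

4.97


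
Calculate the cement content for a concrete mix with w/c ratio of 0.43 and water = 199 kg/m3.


Cement = water / (w/c)
= 199 / 0.43
= 462.8 kg/m3

462.8


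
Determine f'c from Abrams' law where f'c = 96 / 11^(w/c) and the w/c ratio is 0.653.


f'c = 96 / 11^0.653
= 96 / 4.787
= 20.06 MPa

20.06


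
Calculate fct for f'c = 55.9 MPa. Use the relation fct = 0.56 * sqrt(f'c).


fct = 0.56 * sqrt(55.9)
= 0.56 * 7.477
= 4.187 MPa

4.187


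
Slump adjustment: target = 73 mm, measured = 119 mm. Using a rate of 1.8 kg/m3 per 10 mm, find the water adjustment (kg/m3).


Difference = 73 - 119 = -46 mm
Water adjustment = -46 * 1.8 / 10 = -8.3 kg/m3

-8.3


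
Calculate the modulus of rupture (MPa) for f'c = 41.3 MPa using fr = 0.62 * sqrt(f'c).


fr = 0.62 * sqrt(41.3)
= 3.984 MPa

3.984


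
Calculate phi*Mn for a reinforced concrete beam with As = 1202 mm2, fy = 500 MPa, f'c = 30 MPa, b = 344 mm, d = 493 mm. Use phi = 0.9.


a = As * fy / (0.85 * f'c * b)
= 1202 * 500 / (0.85 * 30 * 344)
= 68.5135 mm
Mn = As * fy * (d - a/2) / 10^6
= 275.7047 kN-m
phi*Mn = 0.9 * 275.7047 = 248.13 kN-m

248.13


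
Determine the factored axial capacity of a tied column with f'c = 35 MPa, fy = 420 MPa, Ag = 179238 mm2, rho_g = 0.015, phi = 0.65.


Ast = rho * Ag = 0.015 * 179238 = 2688.57 mm2
phi*Pn = 0.65 * 0.80 * (0.85 * 35 * (179238 - 2688.57) + 420 * 2688.57) / 1000
= 3318.4 kN

3318.4


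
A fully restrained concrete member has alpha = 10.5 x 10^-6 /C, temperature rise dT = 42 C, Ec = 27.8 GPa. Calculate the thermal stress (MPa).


sigma = alpha * dT * Ec
= 10.5e-6 * 42 * 27.8 * 1000
= 12.26 MPa

12.26


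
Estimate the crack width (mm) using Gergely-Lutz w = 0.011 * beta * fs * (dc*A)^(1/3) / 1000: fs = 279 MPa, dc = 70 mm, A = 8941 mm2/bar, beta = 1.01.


w = 0.011 * beta * fs * (dc * A)^(1/3) / 1000
= 0.011 * 1.01 * 279 * (70 * 8941)^(1/3) / 1000
= 0.265 mm

0.265


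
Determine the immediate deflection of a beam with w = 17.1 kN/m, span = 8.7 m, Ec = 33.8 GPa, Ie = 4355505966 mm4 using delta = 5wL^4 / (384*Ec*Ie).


Convert: L = 8.7 m = 8700 mm, Ec = 33.8 GPa = 33800 MPa
delta = 5 * 17.1 * 8700^4 / (384 * 33800 * 4355505966)
= 8.66 mm

8.66


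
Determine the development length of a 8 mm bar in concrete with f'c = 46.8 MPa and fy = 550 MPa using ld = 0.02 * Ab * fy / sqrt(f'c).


Ab = pi * 8^2 / 4 = 50.265 mm2
ld = 0.02 * 50.265 * 550 / sqrt(46.8)
= 80.8 mm

80.8


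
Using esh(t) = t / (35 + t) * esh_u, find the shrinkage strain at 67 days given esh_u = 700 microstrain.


esh(67) = 67 / (35 + 67) * 700
= 67 / 102 * 700
= 459.8 microstrain

459.8


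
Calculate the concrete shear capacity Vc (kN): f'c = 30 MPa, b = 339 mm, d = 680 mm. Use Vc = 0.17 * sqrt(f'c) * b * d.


Vc = 0.17 * sqrt(30) * 339 * 680 / 1000
= 214.64 kN

214.64


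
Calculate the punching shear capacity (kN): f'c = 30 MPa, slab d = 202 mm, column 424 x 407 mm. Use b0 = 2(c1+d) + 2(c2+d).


b0 = 2*(424 + 202) + 2*(407 + 202) = 2470 mm
Vc = 0.33 * sqrt(30) * 2470 * 202 / 1000
= 901.83 kN

901.83


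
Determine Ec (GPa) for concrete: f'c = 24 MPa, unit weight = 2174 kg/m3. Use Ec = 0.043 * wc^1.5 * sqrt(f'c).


Ec = 0.043 * 2174^1.5 * sqrt(24) / 1000
= 21.35 GPa

21.35


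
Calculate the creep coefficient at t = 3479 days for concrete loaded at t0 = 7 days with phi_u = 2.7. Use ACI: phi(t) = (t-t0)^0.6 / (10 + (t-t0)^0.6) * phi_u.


dt = 3479 - 7 = 3472
phi = 3472^0.6 / (10 + 3472^0.6) * 2.7
= 2.511

2.511


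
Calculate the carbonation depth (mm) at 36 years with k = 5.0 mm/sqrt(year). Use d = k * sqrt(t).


depth = k * sqrt(t)
= 5.0 * sqrt(36)
= 30.0 mm

30.0


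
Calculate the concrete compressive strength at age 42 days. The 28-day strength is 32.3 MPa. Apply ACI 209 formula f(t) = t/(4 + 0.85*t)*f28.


f(42) = 42 / (4 + 0.85 * 42) * 32.3
= 42 / 39.7 * 32.3
= 34.17 MPa

34.17


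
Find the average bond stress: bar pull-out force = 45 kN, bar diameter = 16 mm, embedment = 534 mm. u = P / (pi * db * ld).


u = P / (pi * db * ld)
= 45 * 1000 / (pi * 16 * 534)
= 1.676 MPa

1.676


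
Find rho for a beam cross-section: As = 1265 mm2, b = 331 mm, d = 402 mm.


rho = As / (b * d)
= 1265 / (331 * 402)
= 0.0095

0.0095


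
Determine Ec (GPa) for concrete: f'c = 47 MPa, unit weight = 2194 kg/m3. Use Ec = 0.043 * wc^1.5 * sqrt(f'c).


Ec = 0.043 * 2194^1.5 * sqrt(47) / 1000
= 30.3 GPa

30.3


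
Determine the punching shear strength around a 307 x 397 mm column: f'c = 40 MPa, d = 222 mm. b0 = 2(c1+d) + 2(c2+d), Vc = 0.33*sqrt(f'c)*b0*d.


b0 = 2*(307 + 222) + 2*(397 + 222) = 2296 mm
Vc = 0.33 * sqrt(40) * 2296 * 222 / 1000
= 1063.82 kN

1063.82


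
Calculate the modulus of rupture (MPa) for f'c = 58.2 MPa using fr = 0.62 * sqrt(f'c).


fr = 0.62 * sqrt(58.2)
= 4.73 MPa

4.73


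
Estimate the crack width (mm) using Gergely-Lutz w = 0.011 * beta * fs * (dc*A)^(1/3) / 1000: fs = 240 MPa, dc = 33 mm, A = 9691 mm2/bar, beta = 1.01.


w = 0.011 * beta * fs * (dc * A)^(1/3) / 1000
= 0.011 * 1.01 * 240 * (33 * 9691)^(1/3) / 1000
= 0.182 mm

0.182


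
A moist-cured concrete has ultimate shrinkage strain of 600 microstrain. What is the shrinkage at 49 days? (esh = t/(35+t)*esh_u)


esh(49) = 49 / (35 + 49) * 600
= 49 / 84 * 600
= 350.0 microstrain

350.0


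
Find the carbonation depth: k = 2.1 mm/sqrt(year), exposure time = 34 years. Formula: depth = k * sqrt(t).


depth = k * sqrt(t)
= 2.1 * sqrt(34)
= 12.24 mm

12.24


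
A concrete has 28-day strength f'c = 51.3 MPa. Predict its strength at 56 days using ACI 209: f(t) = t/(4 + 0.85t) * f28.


f(56) = 56 / (4 + 0.85 * 56) * 51.3
= 56 / 51.6 * 51.3
= 55.67 MPa

55.67


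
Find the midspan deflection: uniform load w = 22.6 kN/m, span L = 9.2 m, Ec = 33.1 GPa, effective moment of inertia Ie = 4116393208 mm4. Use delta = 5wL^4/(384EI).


Convert: L = 9.2 m = 9200 mm, Ec = 33.1 GPa = 33100 MPa
delta = 5 * 22.6 * 9200^4 / (384 * 33100 * 4116393208)
= 15.47 mm

15.47


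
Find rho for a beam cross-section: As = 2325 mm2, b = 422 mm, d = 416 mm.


rho = As / (b * d)
= 2325 / (422 * 416)
= 0.0132

0.0132


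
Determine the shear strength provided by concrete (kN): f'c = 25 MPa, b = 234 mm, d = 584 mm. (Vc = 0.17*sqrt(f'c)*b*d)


Vc = 0.17 * sqrt(25) * 234 * 584 / 1000
= 116.16 kN

116.16


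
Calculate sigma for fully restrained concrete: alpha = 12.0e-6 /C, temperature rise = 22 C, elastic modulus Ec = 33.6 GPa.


sigma = alpha * dT * Ec
= 12.0e-6 * 22 * 33.6 * 1000
= 8.87 MPa

8.87


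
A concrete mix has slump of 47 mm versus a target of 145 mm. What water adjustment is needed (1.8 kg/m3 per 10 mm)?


Difference = 145 - 47 = 98 mm
Water adjustment = 98 * 1.8 / 10 = 17.6 kg/m3

17.6


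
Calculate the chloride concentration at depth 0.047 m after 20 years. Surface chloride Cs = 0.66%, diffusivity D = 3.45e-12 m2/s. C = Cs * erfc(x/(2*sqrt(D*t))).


t_seconds = 20 * 365.25 * 24 * 3600 = 631152000.0 s
arg = 0.047 / (2 * sqrt(3.45e-12 * 631152000.0))
= 0.5036
erfc(0.5036) = 0.4763
C = 0.66 * 0.4763 = 0.3144%

0.3144


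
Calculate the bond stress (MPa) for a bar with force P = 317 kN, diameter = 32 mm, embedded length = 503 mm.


u = P / (pi * db * ld)
= 317 * 1000 / (pi * 32 * 503)
= 6.269 MPa

6.269


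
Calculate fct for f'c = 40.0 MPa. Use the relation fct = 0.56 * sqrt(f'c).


fct = 0.56 * sqrt(40.0)
= 0.56 * 6.325
= 3.542 MPa

3.542


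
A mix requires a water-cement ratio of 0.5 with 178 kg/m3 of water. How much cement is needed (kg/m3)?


Cement = water / (w/c)
= 178 / 0.5
= 356.0 kg/m3

356.0


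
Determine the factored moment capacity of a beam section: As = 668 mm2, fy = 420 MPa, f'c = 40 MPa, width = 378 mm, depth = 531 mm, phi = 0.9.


a = As * fy / (0.85 * f'c * b)
= 668 * 420 / (0.85 * 40 * 378)
= 21.8301 mm
Mn = As * fy * (d - a/2) / 10^6
= 145.915 kN-m
phi*Mn = 0.9 * 145.915 = 131.32 kN-m

131.32


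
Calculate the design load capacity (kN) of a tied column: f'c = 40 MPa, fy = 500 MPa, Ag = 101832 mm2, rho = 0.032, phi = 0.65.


Ast = rho * Ag = 0.032 * 101832 = 3258.624 mm2
phi*Pn = 0.65 * 0.80 * (0.85 * 40 * (101832 - 3258.624) + 500 * 3258.624) / 1000
= 2590.02 kN

2590.02


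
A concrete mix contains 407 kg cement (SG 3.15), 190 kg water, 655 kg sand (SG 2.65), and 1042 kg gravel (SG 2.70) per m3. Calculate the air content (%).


Vol cement = 407 / (3.15 * 1000) = 0.129206 m3
Vol water = 190 / 1000 = 0.19 m3
Vol sand = 655 / (2.65 * 1000) = 0.24717 m3
Vol gravel = 1042 / (2.70 * 1000) = 0.385926 m3
Total solid + water volume = 0.952302 m3
Air = (1 - 0.952302) * 100 = 4.77%

4.77


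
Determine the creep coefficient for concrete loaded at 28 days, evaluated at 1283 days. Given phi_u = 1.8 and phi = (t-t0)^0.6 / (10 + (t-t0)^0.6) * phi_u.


dt = 1283 - 28 = 1255
phi = 1255^0.6 / (10 + 1255^0.6) * 1.8
= 1.581

1.581


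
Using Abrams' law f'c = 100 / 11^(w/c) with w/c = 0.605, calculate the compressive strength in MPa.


f'c = 100 / 11^0.605
= 100 / 4.266
= 23.44 MPa

23.44


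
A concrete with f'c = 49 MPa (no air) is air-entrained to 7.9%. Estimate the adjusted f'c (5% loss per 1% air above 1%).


Strength loss = (7.9 - 1) * 5 = 34.5%
f'c = 49 * (1 - 34.5/100)
= 32.09 MPa

32.09


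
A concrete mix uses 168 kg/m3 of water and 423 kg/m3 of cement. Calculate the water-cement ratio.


w/c = water / cement
w/c = 168 / 423 = 0.397

0.397


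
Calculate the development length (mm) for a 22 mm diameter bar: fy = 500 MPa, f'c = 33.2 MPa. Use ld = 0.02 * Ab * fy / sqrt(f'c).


Ab = pi * 22^2 / 4 = 380.133 mm2
ld = 0.02 * 380.133 * 500 / sqrt(33.2)
= 659.7 mm

659.7


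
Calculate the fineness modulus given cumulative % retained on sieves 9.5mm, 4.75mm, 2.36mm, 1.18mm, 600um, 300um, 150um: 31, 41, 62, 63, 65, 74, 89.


FM = sum(cumulative % retained) / 100
= 425 / 100
= 4.25

4.25
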